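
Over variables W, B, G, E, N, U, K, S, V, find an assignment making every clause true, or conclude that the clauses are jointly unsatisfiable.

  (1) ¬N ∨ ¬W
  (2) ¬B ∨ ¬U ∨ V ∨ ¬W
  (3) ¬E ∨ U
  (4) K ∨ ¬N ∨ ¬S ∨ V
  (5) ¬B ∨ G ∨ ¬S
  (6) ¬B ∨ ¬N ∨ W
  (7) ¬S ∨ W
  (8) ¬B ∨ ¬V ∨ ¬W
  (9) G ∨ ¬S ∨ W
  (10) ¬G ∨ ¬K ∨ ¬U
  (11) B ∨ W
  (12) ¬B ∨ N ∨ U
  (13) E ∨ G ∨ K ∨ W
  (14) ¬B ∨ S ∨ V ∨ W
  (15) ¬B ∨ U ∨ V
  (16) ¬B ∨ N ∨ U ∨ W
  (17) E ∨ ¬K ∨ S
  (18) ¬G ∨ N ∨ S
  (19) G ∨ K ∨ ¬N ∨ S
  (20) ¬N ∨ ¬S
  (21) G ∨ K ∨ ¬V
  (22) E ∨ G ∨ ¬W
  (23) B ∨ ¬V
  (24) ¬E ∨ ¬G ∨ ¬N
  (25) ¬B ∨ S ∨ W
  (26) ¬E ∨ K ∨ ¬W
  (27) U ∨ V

Set W = True.
  then (¬N ∨ ¬W) forces N = False.
Try B = True:
  (¬B ∨ ¬V ∨ ¬W) forces V = False.
  (¬B ∨ ¬U ∨ V ∨ ¬W) forces U = False.
  clause (¬B ∨ N ∨ U) is falsified — backtrack.
So B = False.
  then (B ∨ ¬V) forces V = False.
  then (U ∨ V) forces U = True.
Set G = True.
  then (¬G ∨ ¬K ∨ ¬U) forces K = False.
  then (¬G ∨ N ∨ S) forces S = True.
  then (¬E ∨ K ∨ ¬W) forces E = False.
All clauses satisfied.

W = True; B = False; G = True; E = False; N = False; U = True; K = False; S = True; V = False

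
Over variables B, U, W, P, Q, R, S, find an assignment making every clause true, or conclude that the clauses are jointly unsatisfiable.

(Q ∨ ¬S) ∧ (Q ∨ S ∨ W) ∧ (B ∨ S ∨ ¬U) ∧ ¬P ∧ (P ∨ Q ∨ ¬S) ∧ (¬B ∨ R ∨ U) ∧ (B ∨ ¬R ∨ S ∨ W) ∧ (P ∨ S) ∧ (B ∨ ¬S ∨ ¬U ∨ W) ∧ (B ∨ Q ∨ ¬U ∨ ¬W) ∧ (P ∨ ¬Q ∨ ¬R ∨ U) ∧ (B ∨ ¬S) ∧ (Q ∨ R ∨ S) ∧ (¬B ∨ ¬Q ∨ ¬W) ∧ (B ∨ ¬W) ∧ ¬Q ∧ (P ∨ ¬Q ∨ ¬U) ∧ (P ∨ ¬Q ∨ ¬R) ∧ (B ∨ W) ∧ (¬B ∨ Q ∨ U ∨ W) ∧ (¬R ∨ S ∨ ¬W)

UNSATISFIABLE

Case P = True:
  Clause (¬P) is falsified — contradiction.
Case P = False:
  (P ∨ S) forces S = True.
  (Q ∨ ¬S) forces Q = True.
  Clause (¬Q) is falsified — contradiction.
Both cases fail, so the formula is unsatisfiable.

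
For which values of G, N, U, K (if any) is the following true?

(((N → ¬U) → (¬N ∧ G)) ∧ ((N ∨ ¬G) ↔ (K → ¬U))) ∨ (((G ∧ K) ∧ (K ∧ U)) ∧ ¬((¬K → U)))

G: False, N: True, U: True, K: False

  (((N → ¬U) → (¬N ∧ G)) ∧ ((N ∨ ¬G) ↔ (K → ¬U))) ∨ (((G ∧ K) ∧ (K ∧ U)) ∧ ¬((¬K → U))) = True
    ((N → ¬U) → (¬N ∧ G)) ∧ ((N ∨ ¬G) ↔ (K → ¬U)) = True
      (N → ¬U) → (¬N ∧ G) = True
        N → ¬U = False
          ¬U = False
        ¬N ∧ G = False
          ¬N = False
      (N ∨ ¬G) ↔ (K → ¬U) = True
        N ∨ ¬G = True
          ¬G = True
        K → ¬U = True
          ¬U = False
    ((G ∧ K) ∧ (K ∧ U)) ∧ ¬((¬K → U)) = False
      (G ∧ K) ∧ (K ∧ U) = False
        G ∧ K = False
        K ∧ U = False
      ¬((¬K → U)) = False
        ¬K → U = True
          ¬K = True
The formula evaluates to True.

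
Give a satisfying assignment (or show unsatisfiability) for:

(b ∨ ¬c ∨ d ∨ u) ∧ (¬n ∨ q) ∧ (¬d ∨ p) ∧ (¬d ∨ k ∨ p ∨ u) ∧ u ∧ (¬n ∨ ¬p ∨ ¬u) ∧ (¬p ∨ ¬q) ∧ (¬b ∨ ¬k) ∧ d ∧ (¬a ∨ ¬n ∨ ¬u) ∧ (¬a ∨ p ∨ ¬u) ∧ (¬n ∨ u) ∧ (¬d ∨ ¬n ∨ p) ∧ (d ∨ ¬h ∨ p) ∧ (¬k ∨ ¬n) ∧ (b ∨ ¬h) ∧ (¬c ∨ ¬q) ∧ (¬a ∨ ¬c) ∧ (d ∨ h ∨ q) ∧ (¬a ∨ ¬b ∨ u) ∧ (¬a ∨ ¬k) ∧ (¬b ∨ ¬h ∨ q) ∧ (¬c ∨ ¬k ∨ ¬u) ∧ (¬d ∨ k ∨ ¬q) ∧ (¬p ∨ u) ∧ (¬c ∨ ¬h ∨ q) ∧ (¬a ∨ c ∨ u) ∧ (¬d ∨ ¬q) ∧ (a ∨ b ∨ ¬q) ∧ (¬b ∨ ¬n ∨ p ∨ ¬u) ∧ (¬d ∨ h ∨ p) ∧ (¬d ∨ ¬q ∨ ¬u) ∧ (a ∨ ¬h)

d: True, c: False, q: False, n: False, a: True, b: False, p: True, k: False, h: False, u: True

Unit clause (u) forces u = True.
Unit clause (d) forces d = True.
In (¬d ∨ ¬q) only ¬q is left, so q = False.
In (¬n ∨ q) only ¬n is left, so n = False.
In (¬d ∨ p) only p is left, so p = True.
Set c = False.
Set a = True.
  then (¬a ∨ ¬k) forces k = False.
Set b = False.
  then (b ∨ ¬h) forces h = False.
All clauses satisfied.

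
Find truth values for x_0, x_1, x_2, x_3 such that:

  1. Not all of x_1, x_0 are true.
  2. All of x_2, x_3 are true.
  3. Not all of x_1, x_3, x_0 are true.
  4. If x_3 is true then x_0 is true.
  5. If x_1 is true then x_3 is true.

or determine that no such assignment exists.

x_0: True, x_1: False, x_2: True, x_3: True

  (1) {x_1, x_0}: 1/2 true — not all ✓
  (2) {x_2, x_3}: all 2 true ✓
  (3) {x_1, x_3, x_0}: 2/3 true — not all ✓
  (4) x_3=T ⇒ x_0: T ✓
  (5) x_1=F ⇒ x_3: vacuous ✓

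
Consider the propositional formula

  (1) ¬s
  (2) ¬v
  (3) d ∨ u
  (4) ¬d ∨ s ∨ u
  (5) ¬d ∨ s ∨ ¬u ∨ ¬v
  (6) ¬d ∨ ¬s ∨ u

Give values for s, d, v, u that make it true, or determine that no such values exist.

s = False, d = True, v = False, u = True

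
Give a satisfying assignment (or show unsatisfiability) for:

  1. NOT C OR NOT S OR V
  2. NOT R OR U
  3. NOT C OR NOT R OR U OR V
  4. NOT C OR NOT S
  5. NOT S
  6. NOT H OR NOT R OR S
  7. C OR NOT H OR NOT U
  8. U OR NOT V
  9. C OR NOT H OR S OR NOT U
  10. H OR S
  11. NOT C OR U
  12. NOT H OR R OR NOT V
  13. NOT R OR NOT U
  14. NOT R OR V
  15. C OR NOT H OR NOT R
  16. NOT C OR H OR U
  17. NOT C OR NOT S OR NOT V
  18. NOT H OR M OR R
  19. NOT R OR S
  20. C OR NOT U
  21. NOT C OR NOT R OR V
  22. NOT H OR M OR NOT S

Unit clause (NOT S) forces S = False.
In (H OR S) only H is left, so H = True.
In (NOT R OR S) only NOT R is left, so R = False.
In (NOT H OR R OR NOT V) only NOT V is left, so V = False.
In (NOT H OR M OR R) only M is left, so M = True.
Set C = True.
  then (NOT C OR U) forces U = True.
All clauses satisfied.

C=T, S=F, U=T, M=T, R=F, H=T, V=F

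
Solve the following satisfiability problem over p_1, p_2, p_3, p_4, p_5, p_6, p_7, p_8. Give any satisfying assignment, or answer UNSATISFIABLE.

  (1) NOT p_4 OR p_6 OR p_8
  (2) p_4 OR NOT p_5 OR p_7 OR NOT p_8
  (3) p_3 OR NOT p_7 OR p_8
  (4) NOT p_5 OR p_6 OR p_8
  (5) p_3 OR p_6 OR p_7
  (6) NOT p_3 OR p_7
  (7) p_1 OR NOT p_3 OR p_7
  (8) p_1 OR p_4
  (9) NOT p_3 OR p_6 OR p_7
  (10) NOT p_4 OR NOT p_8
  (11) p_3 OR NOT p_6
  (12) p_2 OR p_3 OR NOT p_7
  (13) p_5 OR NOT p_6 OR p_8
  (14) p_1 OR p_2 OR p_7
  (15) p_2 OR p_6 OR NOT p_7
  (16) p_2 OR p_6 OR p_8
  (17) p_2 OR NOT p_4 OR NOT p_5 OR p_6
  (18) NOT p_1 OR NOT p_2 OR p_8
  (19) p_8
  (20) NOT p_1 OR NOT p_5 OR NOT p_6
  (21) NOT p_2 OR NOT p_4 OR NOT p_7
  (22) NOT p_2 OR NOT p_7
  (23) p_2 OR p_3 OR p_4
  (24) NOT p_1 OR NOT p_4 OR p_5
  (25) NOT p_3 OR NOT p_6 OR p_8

Unit clause (p_8) forces p_8 = True.
In (NOT p_4 OR NOT p_8) only NOT p_4 is left, so p_4 = False.
In (p_1 OR p_4) only p_1 is left, so p_1 = True.
Set p_2 = False.
  then (p_2 OR p_3 OR p_4) forces p_3 = True.
  then (NOT p_3 OR p_7) forces p_7 = True.
  then (p_2 OR p_6 OR NOT p_7) forces p_6 = True.
  then (NOT p_1 OR NOT p_5 OR NOT p_6) forces p_5 = False.
All clauses satisfied.

p_1=T, p_2=F, p_3=T, p_4=F, p_5=F, p_6=T, p_7=T, p_8=T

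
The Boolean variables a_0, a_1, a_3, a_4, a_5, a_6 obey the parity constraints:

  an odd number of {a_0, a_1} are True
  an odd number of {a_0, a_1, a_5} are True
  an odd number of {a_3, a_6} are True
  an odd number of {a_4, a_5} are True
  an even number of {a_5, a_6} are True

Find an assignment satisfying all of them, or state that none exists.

a_0 = True, a_1 = False, a_3 = True, a_4 = True, a_5 = False, a_6 = False

{a_0, a_1}: 1 true → odd ✓
{a_0, a_1, a_5}: 1 true → odd ✓
{a_3, a_6}: 1 true → odd ✓
{a_4, a_5}: 1 true → odd ✓
{a_5, a_6}: 0 true → even ✓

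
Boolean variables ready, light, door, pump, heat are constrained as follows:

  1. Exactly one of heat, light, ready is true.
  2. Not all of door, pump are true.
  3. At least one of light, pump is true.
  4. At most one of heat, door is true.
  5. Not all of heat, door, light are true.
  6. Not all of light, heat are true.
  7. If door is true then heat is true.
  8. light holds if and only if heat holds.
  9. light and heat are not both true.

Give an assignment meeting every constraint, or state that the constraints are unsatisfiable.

ready = True, light = False, door = False, pump = True, heat = False

  (1) {heat, light, ready}: 1 true — exactly one ✓
  (2) {door, pump}: 1/2 true — not all ✓
  (3) {light, pump}: 1 true — at least one ✓
  (4) {heat, door}: 0 true — at most one ✓
  (5) {heat, door, light}: 0/3 true — not all ✓
  (6) {light, heat}: 0/2 true — not all ✓
  (7) door=F ⇒ heat: vacuous ✓
  (8) light=F, heat=F — same ✓
  (9) light=F, heat=F — not both ✓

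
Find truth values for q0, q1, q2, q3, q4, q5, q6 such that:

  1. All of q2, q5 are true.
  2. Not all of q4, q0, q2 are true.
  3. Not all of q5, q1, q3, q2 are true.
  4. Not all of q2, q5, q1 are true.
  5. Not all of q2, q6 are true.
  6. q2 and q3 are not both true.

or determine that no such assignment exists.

q0: False, q1: False, q2: True, q3: False, q4: True, q5: True, q6: False

  (1) {q2, q5}: all 2 true ✓
  (2) {q4, q0, q2}: 2/3 true — not all ✓
  (3) {q5, q1, q3, q2}: 2/4 true — not all ✓
  (4) {q2, q5, q1}: 2/3 true — not all ✓
  (5) {q2, q6}: 1/2 true — not all ✓
  (6) q2=T, q3=F — not both ✓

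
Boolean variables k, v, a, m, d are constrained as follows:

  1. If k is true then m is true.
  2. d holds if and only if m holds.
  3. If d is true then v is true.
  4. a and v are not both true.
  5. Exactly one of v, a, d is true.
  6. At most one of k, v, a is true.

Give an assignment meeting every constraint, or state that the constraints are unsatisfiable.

k=F, v=F, a=T, m=F, d=F

  (1) k=F ⇒ m: vacuous ✓
  (2) d=F, m=F — same ✓
  (3) d=F ⇒ v: vacuous ✓
  (4) a=T, v=F — not both ✓
  (5) {v, a, d}: 1 true — exactly one ✓
  (6) {k, v, a}: 1 true — at most one ✓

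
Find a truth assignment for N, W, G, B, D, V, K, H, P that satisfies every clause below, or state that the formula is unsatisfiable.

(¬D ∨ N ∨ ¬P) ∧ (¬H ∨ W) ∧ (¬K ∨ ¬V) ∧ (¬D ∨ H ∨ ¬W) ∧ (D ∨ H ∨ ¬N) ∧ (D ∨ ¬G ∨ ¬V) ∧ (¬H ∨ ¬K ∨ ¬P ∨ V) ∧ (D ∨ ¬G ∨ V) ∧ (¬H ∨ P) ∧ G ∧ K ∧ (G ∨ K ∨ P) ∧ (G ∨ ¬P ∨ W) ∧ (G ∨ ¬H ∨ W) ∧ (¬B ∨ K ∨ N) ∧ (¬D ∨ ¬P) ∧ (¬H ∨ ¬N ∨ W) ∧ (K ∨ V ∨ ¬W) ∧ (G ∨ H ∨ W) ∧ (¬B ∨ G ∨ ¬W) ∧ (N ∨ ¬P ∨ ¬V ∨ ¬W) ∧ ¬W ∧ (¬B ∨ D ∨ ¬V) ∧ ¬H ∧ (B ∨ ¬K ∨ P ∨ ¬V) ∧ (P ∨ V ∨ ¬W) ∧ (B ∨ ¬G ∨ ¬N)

Unit clause (G) forces G = True.
Unit clause (K) forces K = True.
Unit clause (¬W) forces W = False.
Unit clause (¬H) forces H = False.
In (¬K ∨ ¬V) only ¬V is left, so V = False.
In (D ∨ ¬G ∨ V) only D is left, so D = True.
In (¬D ∨ ¬P) only ¬P is left, so P = False.
Set N = True.
  then (B ∨ ¬G ∨ ¬N) forces B = True.
All clauses satisfied.

N: True, W: False, G: True, B: True, D: True, V: False, K: True, H: False, P: False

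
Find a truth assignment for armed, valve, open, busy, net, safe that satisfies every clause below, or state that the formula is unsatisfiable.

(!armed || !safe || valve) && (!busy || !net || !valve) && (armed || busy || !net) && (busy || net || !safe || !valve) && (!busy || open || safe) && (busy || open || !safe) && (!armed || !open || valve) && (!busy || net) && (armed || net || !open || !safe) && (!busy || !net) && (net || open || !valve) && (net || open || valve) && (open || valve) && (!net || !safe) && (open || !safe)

armed = True; valve = True; open = True; busy = False; net = False; safe = False

Set armed = True.
Try valve = False:
  (!armed || !safe || valve) forces safe = False.
  (!armed || !open || valve) forces open = False.
  clause (open || valve) is falsified — backtrack.
So valve = True.
Set open = True.
Set busy = False.
Set net = False.
  then (busy || net || !safe || !valve) forces safe = False.
All clauses satisfied.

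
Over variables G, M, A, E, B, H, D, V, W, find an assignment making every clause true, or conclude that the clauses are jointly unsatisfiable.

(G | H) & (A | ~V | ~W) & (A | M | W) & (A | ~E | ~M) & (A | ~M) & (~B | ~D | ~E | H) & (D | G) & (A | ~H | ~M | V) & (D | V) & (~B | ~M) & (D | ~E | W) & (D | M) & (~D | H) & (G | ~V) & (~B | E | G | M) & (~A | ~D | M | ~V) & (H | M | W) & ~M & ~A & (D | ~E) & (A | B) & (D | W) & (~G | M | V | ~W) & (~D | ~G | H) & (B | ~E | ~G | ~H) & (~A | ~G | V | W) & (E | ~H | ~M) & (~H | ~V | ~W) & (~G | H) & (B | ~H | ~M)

Unit clause (~M) forces M = False.
Unit clause (~A) forces A = False.
In (A | B) only B is left, so B = True.
In (A | M | W) only W is left, so W = True.
In (D | M) only D is left, so D = True.
In (~D | H) only H is left, so H = True.
In (~H | ~V | ~W) only ~V is left, so V = False.
In (~G | M | V | ~W) only ~G is left, so G = False.
In (~B | E | G | M) only E is left, so E = True.
All clauses satisfied.

G = False, M = False, A = False, E = True, B = True, H = True, D = True, V = False, W = True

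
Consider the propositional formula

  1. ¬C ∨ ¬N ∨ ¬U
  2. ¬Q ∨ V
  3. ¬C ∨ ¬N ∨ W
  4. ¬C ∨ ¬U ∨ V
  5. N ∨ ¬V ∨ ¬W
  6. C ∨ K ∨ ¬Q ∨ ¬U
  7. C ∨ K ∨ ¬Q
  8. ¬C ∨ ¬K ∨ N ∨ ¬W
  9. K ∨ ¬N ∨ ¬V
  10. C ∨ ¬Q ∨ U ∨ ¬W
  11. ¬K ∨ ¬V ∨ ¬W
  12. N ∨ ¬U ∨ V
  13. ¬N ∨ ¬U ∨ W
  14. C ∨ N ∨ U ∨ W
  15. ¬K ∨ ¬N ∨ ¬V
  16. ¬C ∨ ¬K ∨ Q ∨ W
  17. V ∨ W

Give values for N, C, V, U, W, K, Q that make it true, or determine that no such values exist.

N: False, C: True, V: True, U: False, W: False, K: False, Q: True

Set N = False.
Set C = True.
Set V = True.
  then (N ∨ ¬V ∨ ¬W) forces W = False.
Set U = False.
Set K = False.
Set Q = True.
All clauses satisfied.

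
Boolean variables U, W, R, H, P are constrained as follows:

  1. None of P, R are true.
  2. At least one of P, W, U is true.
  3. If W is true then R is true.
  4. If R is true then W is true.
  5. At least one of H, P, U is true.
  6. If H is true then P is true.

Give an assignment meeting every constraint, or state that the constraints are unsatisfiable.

U=T, W=F, R=F, H=F, P=F

  (1) {P, R}: 0 true — none ✓
  (2) {P, W, U}: 1 true — at least one ✓
  (3) W=F ⇒ R: vacuous ✓
  (4) R=F ⇒ W: vacuous ✓
  (5) {H, P, U}: 1 true — at least one ✓
  (6) H=F ⇒ P: vacuous ✓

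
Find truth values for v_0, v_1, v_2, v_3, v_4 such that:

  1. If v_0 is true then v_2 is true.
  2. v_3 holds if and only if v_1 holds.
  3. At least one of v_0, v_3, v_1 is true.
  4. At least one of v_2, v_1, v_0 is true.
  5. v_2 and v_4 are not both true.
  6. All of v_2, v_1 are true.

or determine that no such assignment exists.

v_0 = False; v_1 = True; v_2 = True; v_3 = True; v_4 = False

  (1) v_0=F ⇒ v_2: vacuous ✓
  (2) v_3=T, v_1=T — same ✓
  (3) {v_0, v_3, v_1}: 2 true — at least one ✓
  (4) {v_2, v_1, v_0}: 2 true — at least one ✓
  (5) v_2=T, v_4=F — not both ✓
  (6) {v_2, v_1}: all 2 true ✓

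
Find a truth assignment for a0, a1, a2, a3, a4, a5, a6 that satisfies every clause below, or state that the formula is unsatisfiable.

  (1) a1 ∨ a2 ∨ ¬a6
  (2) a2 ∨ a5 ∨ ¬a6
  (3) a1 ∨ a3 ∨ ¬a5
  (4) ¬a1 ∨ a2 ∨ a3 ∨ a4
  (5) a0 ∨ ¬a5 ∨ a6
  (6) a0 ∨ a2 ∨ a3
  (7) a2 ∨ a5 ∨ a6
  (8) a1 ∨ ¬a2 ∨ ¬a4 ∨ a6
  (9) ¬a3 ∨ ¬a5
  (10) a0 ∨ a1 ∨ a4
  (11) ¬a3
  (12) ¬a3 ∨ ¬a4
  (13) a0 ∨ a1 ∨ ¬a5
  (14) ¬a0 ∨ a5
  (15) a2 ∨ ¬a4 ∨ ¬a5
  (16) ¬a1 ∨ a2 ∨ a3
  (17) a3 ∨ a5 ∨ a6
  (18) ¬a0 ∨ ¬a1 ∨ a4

a0 = False, a1 = True, a2 = True, a3 = False, a4 = True, a5 = False, a6 = True

Unit clause (¬a3) forces a3 = False.
Set a0 = False.
  then (a0 ∨ a2 ∨ a3) forces a2 = True.
Set a1 = True.
Set a4 = True.
Set a5 = False.
  then (a3 ∨ a5 ∨ a6) forces a6 = True.
All clauses satisfied.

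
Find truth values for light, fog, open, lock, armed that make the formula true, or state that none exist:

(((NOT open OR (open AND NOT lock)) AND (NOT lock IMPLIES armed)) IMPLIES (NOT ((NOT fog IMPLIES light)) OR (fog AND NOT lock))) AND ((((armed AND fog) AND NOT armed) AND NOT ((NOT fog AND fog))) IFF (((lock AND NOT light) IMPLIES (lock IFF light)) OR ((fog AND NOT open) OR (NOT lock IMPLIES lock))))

The formula is unsatisfiable.

The conjunct (((armed AND fog) AND NOT armed) AND NOT ((NOT fog AND fog))) IFF (((lock AND NOT light) IMPLIES (lock IFF light)) OR ((fog AND NOT open) OR (NOT lock IMPLIES lock))) is unsatisfiable on its own:
  lock = True: simplifies to ((armed AND fog) AND NOT armed) AND NOT ((NOT fog AND fog)).
    armed = True: the conjunct NOT armed is False.
    armed = False: the conjunct armed is False.
  lock = False: simplifies to ((armed AND fog) AND NOT armed) AND NOT ((NOT fog AND fog)).
    armed = True: the conjunct NOT armed is False.
    armed = False: the conjunct armed is False.
So the whole conjunction is unsatisfiable.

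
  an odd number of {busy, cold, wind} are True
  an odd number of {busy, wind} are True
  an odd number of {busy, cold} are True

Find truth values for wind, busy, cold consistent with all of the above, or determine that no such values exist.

wind=F, busy=T, cold=F

{busy, cold, wind}: 1 true → odd ✓
{busy, wind}: 1 true → odd ✓
{busy, cold}: 1 true → odd ✓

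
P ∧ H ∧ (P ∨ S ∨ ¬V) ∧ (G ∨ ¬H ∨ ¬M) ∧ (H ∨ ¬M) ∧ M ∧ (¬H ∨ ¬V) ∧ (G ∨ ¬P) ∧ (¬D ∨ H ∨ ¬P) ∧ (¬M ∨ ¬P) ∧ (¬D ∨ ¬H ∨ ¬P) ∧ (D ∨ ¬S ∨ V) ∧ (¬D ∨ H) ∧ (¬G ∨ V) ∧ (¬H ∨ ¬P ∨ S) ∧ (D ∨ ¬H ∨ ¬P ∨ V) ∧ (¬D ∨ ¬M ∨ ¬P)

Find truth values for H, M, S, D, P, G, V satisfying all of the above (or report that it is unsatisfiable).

Unsatisfiable

Case M = True:
  (P) forces P = True.
  Clause (¬M ∨ ¬P) is falsified — contradiction.
Case M = False:
  Clause (M) is falsified — contradiction.
Both cases fail, so the formula is unsatisfiable.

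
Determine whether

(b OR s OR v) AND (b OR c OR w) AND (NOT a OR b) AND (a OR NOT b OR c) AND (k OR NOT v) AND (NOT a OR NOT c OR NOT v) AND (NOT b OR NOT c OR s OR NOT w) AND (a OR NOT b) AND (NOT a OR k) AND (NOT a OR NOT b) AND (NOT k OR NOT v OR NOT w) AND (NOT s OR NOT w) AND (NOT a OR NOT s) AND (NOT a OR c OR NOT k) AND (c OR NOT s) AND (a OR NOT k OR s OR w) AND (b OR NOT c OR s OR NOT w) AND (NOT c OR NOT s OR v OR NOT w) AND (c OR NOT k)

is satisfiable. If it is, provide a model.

a = False, v = True, b = False, s = True, c = True, k = True, w = False

Try a = True:
  (NOT a OR b) forces b = True.
  clause (NOT a OR NOT b) is falsified — backtrack.
So a = False.
  then (a OR NOT b) forces b = False.
Set v = True.
  then (k OR NOT v) forces k = True.
  then (NOT k OR NOT v OR NOT w) forces w = False.
  then (a OR NOT k OR s OR w) forces s = True.
  then (c OR NOT k) forces c = True.
All clauses satisfied.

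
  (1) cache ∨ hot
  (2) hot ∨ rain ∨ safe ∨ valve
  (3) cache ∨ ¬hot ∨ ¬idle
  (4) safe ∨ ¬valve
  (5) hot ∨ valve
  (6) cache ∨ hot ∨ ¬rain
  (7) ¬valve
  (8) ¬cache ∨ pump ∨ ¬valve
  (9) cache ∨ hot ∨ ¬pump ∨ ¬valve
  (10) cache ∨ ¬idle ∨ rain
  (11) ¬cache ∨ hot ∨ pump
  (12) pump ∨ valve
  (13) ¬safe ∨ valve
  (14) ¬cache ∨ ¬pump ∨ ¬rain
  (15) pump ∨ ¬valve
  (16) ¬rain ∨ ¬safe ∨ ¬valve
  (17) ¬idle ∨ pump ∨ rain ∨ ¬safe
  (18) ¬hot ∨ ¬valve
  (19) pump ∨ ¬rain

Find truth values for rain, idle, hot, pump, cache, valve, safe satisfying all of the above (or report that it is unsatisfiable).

rain = True; idle = False; hot = True; pump = True; cache = False; valve = False; safe = False

Unit clause (¬valve) forces valve = False.
In (pump ∨ valve) only pump is left, so pump = True.
In (¬safe ∨ valve) only ¬safe is left, so safe = False.
In (hot ∨ valve) only hot is left, so hot = True.
Set rain = True.
  then (¬cache ∨ ¬pump ∨ ¬rain) forces cache = False.
  then (cache ∨ ¬hot ∨ ¬idle) forces idle = False.
All clauses satisfied.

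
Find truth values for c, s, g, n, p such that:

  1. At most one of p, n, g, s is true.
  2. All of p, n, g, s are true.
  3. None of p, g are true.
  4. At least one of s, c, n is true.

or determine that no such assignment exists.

Case g = True:
  Constraint (3) is violated (g=T) — contradiction.
Case g = False:
  Constraint (2) is violated (g=F) — contradiction.
Both cases fail — unsatisfiable.

Unsatisfiable — no assignment works.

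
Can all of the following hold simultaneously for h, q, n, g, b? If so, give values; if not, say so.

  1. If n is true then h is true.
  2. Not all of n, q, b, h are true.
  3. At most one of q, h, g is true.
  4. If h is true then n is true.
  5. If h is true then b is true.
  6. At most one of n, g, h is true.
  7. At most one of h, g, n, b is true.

h = False, q = False, n = False, g = False, b = False

  (1) n=F ⇒ h: vacuous ✓
  (2) {n, q, b, h}: 0/4 true — not all ✓
  (3) {q, h, g}: 0 true — at most one ✓
  (4) h=F ⇒ n: vacuous ✓
  (5) h=F ⇒ b: vacuous ✓
  (6) {n, g, h}: 0 true — at most one ✓
  (7) {h, g, n, b}: 0 true — at most one ✓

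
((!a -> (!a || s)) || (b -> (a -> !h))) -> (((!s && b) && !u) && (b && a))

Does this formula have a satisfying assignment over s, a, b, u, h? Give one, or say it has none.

s = False; a = True; b = True; u = False; h = False

  ((!a -> (!a || s)) || (b -> (a -> !h))) -> (((!s && b) && !u) && (b && a)) = True
    (!a -> (!a || s)) || (b -> (a -> !h)) = True
      !a -> (!a || s) = True
        !a = False
        !a || s = False
          !a = False
      b -> (a -> !h) = True
        a -> !h = True
          !h = True
    ((!s && b) && !u) && (b && a) = True
      (!s && b) && !u = True
        !s && b = True
          !s = True
        !u = True
      b && a = True
The formula evaluates to True.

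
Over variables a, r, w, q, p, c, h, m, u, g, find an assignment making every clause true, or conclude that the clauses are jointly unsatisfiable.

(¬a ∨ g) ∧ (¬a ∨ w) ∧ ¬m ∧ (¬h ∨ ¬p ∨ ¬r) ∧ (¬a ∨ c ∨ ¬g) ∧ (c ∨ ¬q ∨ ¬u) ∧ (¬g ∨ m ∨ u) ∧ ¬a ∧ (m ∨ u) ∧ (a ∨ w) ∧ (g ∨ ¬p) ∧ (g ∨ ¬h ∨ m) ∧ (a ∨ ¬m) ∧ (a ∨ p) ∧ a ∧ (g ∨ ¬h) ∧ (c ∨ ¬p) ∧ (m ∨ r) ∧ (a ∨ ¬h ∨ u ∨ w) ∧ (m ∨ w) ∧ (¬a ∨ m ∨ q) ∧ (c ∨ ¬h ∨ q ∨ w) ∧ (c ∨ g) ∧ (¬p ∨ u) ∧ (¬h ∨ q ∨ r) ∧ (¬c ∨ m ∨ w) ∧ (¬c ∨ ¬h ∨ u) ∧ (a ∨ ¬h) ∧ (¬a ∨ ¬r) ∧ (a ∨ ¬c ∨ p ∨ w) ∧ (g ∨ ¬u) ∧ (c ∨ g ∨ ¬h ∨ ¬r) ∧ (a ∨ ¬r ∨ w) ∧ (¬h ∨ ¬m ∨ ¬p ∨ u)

Case a = True:
  Clause (¬a) is falsified — contradiction.
Case a = False:
  Clause (a) is falsified — contradiction.
Both cases fail, so the formula is unsatisfiable.

The formula is unsatisfiable.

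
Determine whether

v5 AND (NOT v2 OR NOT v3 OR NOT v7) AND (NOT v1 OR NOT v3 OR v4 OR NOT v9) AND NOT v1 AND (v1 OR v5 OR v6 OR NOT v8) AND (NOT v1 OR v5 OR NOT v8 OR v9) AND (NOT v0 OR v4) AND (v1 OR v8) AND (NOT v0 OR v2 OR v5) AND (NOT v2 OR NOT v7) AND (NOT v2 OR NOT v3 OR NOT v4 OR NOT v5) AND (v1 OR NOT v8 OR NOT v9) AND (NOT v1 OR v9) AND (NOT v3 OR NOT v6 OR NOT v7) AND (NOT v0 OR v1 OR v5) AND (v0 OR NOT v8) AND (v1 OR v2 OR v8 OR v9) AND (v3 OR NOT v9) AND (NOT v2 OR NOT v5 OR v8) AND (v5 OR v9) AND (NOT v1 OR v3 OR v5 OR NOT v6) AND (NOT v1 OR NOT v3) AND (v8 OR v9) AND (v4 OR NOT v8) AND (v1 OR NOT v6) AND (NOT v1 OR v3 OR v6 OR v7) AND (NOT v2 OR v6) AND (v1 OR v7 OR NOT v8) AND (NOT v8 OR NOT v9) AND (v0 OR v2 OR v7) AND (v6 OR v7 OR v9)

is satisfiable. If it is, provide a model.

Unit clause (v5) forces v5 = True.
Unit clause (NOT v1) forces v1 = False.
In (v1 OR v8) only v8 is left, so v8 = True.
In (v1 OR NOT v8 OR NOT v9) only NOT v9 is left, so v9 = False.
In (v0 OR NOT v8) only v0 is left, so v0 = True.
In (v4 OR NOT v8) only v4 is left, so v4 = True.
In (v1 OR NOT v6) only NOT v6 is left, so v6 = False.
In (NOT v2 OR v6) only NOT v2 is left, so v2 = False.
In (v1 OR v7 OR NOT v8) only v7 is left, so v7 = True.
Set v3 = True.
All clauses satisfied.

v0 = True, v1 = False, v2 = False, v3 = True, v4 = True, v5 = True, v6 = False, v7 = True, v8 = True, v9 = False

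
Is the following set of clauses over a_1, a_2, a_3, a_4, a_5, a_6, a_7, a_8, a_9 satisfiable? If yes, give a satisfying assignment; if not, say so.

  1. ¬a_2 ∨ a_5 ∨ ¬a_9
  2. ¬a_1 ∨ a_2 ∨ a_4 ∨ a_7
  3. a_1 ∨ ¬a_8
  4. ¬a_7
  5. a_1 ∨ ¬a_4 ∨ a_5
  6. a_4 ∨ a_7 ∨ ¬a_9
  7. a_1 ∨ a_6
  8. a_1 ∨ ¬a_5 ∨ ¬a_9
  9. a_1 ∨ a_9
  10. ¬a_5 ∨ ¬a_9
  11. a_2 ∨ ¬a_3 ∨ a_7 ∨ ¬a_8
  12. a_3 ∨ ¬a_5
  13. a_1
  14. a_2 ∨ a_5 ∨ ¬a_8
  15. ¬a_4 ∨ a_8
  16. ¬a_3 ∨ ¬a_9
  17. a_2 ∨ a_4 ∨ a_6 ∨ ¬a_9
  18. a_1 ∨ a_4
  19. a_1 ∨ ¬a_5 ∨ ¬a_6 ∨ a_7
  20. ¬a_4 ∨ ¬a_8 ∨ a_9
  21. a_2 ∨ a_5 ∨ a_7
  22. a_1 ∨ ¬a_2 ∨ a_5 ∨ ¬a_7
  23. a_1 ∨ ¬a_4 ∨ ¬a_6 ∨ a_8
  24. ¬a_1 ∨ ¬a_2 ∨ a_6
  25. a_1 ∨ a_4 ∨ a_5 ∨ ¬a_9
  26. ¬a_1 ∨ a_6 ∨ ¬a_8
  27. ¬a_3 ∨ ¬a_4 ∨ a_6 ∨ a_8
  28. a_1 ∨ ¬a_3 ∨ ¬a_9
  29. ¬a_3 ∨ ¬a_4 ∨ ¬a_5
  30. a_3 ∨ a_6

a_1=T; a_2=T; a_3=F; a_4=F; a_5=F; a_6=T; a_7=F; a_8=F; a_9=F

Unit clause (¬a_7) forces a_7 = False.
Unit clause (a_1) forces a_1 = True.
Try a_2 = False:
  (¬a_1 ∨ a_2 ∨ a_4 ∨ a_7) forces a_4 = True.
  (¬a_4 ∨ a_8) forces a_8 = True.
  (a_2 ∨ ¬a_3 ∨ a_7 ∨ ¬a_8) forces a_3 = False.
  (a_3 ∨ ¬a_5) forces a_5 = False.
  clause (a_2 ∨ a_5 ∨ ¬a_8) is falsified — backtrack.
So a_2 = True.
  then (¬a_1 ∨ ¬a_2 ∨ a_6) forces a_6 = True.
Set a_3 = False.
  then (a_3 ∨ ¬a_5) forces a_5 = False.
  then (¬a_2 ∨ a_5 ∨ ¬a_9) forces a_9 = False.
Set a_4 = False.
Set a_8 = False.
All clauses satisfied.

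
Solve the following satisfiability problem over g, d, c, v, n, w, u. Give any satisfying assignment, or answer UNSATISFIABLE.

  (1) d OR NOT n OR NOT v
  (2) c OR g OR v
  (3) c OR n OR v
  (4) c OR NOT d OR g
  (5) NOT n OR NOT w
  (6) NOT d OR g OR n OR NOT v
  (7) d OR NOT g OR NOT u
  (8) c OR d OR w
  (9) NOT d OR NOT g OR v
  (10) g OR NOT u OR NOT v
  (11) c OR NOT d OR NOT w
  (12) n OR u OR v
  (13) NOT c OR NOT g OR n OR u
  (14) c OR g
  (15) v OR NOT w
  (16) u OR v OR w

g: True; d: True; c: False; v: True; n: True; w: False; u: False

Set g = True.
Set d = True.
  then (NOT d OR NOT g OR v) forces v = True.
Set c = False.
  then (c OR NOT d OR NOT w) forces w = False.
Set n = True.
Set u = False.
All clauses satisfied.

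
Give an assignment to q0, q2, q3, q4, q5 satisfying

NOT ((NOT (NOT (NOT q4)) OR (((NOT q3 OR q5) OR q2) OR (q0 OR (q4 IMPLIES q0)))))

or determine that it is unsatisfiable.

q0 = False, q2 = False, q3 = True, q4 = True, q5 = False

  NOT ((NOT (NOT (NOT q4)) OR (((NOT q3 OR q5) OR q2) OR (q0 OR (q4 IMPLIES q0))))) = True
    NOT (NOT (NOT q4)) OR (((NOT q3 OR q5) OR q2) OR (q0 OR (q4 IMPLIES q0))) = False
      NOT (NOT (NOT q4)) = False
        NOT (NOT q4) = True
          NOT q4 = False
      ((NOT q3 OR q5) OR q2) OR (q0 OR (q4 IMPLIES q0)) = False
        (NOT q3 OR q5) OR q2 = False
          NOT q3 OR q5 = False
            NOT q3 = False
        q0 OR (q4 IMPLIES q0) = False
          q4 IMPLIES q0 = False
The formula evaluates to True.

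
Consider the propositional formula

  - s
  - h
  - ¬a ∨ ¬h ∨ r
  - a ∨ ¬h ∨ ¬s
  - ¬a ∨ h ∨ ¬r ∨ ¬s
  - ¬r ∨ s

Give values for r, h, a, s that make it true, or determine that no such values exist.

r = True, h = True, a = True, s = True

Unit clause (s) forces s = True.
Unit clause (h) forces h = True.
In (a ∨ ¬h ∨ ¬s) only a is left, so a = True.
In (¬a ∨ ¬h ∨ r) only r is left, so r = True.
All clauses satisfied.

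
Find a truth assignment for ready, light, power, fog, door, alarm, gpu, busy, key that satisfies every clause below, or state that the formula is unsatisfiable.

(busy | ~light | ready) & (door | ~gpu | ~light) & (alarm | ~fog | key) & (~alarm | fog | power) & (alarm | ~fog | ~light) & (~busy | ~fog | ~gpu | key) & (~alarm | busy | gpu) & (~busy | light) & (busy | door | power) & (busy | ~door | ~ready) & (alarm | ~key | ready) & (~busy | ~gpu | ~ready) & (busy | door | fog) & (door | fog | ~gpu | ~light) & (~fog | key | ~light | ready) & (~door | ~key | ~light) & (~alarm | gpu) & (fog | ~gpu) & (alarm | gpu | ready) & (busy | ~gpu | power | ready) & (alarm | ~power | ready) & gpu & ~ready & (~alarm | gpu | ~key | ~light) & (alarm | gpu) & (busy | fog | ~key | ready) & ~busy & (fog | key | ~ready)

Unit clause (gpu) forces gpu = True.
Unit clause (~ready) forces ready = False.
Unit clause (~busy) forces busy = False.
In (busy | ~light | ready) only ~light is left, so light = False.
In (fog | ~gpu) only fog is left, so fog = True.
In (busy | ~gpu | power | ready) only power is left, so power = True.
In (alarm | ~power | ready) only alarm is left, so alarm = True.
Set door = False.
Set key = True.
All clauses satisfied.

ready=F, light=F, power=T, fog=T, door=F, alarm=T, gpu=T, busy=F, key=T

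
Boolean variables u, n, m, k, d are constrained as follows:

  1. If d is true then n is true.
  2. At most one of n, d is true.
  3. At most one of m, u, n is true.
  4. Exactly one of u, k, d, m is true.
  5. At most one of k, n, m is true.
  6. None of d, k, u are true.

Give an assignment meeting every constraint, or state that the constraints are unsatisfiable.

u = False; n = False; m = True; k = False; d = False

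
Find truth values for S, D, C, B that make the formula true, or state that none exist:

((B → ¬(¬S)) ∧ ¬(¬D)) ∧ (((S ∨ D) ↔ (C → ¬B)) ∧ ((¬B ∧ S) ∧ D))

S = True, D = True, C = False, B = False

  (B → ¬(¬S)) ∧ ¬(¬D) = True
    B → ¬(¬S) = True
      ¬(¬S) = True
        ¬S = False
    ¬(¬D) = True
      ¬D = False
  ((S ∨ D) ↔ (C → ¬B)) ∧ ((¬B ∧ S) ∧ D) = True
    (S ∨ D) ↔ (C → ¬B) = True
      S ∨ D = True
      C → ¬B = True
        ¬B = True
    (¬B ∧ S) ∧ D = True
      ¬B ∧ S = True
        ¬B = True
Both conjuncts True, so the formula holds.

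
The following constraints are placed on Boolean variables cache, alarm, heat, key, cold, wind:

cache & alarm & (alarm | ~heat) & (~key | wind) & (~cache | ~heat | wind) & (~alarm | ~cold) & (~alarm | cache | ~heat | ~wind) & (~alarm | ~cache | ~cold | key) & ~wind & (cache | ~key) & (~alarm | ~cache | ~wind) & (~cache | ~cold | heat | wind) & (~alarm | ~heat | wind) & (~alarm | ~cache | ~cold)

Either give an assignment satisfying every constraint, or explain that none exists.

cache = True, alarm = True, heat = False, key = False, cold = False, wind = False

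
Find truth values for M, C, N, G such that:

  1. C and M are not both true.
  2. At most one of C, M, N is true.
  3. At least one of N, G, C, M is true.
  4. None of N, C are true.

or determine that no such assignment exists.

M: False, C: False, N: False, G: True

  (1) C=F, M=F — not both ✓
  (2) {C, M, N}: 0 true — at most one ✓
  (3) {N, G, C, M}: 1 true — at least one ✓
  (4) {N, C}: 0 true — none ✓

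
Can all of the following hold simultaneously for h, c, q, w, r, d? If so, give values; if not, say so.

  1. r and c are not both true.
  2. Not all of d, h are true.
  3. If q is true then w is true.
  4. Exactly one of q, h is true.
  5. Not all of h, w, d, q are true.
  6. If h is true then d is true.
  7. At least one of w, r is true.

h: False, c: True, q: True, w: True, r: False, d: False

  (1) r=F, c=T — not both ✓
  (2) {d, h}: 0/2 true — not all ✓
  (3) q=T ⇒ w: T ✓
  (4) {q, h}: 1 true — exactly one ✓
  (5) {h, w, d, q}: 2/4 true — not all ✓
  (6) h=F ⇒ d: vacuous ✓
  (7) {w, r}: 1 true — at least one ✓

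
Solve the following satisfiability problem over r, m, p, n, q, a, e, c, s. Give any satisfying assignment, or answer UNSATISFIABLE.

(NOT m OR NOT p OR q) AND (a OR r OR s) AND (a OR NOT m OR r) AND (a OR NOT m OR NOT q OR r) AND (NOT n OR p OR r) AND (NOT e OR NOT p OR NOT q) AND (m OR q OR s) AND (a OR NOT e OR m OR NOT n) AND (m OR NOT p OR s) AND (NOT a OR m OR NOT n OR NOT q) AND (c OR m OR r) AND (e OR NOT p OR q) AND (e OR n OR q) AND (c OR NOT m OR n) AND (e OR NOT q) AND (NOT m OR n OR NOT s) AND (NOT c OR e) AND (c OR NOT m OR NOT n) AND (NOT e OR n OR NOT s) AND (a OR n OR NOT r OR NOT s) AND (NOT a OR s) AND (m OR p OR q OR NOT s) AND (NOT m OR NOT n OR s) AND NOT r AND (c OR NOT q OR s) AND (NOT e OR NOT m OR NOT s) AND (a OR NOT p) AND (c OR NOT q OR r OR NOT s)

Unit clause (NOT r) forces r = False.
Set m = False.
  then (c OR m OR r) forces c = True.
  then (NOT c OR e) forces e = True.
Try p = False:
  (NOT n OR p OR r) forces n = False.
  (NOT e OR n OR NOT s) forces s = False.
  (a OR r OR s) forces a = True.
  clause (NOT a OR s) is falsified — backtrack.
So p = True.
  then (NOT e OR NOT p OR NOT q) forces q = False.
  then (m OR q OR s) forces s = True.
  then (NOT e OR n OR NOT s) forces n = True.
  then (a OR NOT p) forces a = True.
All clauses satisfied.

r: False, m: False, p: True, n: True, q: False, a: True, e: True, c: True, s: True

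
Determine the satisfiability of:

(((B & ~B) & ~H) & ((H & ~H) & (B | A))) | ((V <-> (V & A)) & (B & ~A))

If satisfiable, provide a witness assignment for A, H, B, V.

A = False, H = True, B = True, V = False

  (((B & ~B) & ~H) & ((H & ~H) & (B | A))) | ((V <-> (V & A)) & (B & ~A)) = True
    ((B & ~B) & ~H) & ((H & ~H) & (B | A)) = False
      (B & ~B) & ~H = False
        B & ~B = False
          ~B = False
        ~H = False
      (H & ~H) & (B | A) = False
        H & ~H = False
          ~H = False
        B | A = True
    (V <-> (V & A)) & (B & ~A) = True
      V <-> (V & A) = True
        V & A = False
      B & ~A = True
        ~A = True
The formula evaluates to True.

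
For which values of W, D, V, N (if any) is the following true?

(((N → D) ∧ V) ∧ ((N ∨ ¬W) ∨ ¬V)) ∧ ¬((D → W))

W: False, D: True, V: True, N: False

  ((N → D) ∧ V) ∧ ((N ∨ ¬W) ∨ ¬V) = True
    (N → D) ∧ V = True
      N → D = True
    (N ∨ ¬W) ∨ ¬V = True
      N ∨ ¬W = True
        ¬W = True
      ¬V = False
  ¬((D → W)) = True
    D → W = False
Both conjuncts True, so the formula holds.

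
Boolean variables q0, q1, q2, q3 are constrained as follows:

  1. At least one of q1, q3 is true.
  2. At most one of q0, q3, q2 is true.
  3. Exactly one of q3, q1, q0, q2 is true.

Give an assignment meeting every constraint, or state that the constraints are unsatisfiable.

q0: False, q1: True, q2: False, q3: False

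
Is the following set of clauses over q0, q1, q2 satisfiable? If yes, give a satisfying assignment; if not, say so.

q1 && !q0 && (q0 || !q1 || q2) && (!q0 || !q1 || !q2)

Unit clause (q1) forces q1 = True.
Unit clause (!q0) forces q0 = False.
In (q0 || !q1 || q2) only q2 is left, so q2 = True.
Check each clause:
  (q1): q1 holds.
  (!q0): !q0 holds.
  (q0 || !q1 || q2): q2 holds.
  (!q0 || !q1 || !q2): !q0 holds.
All clauses satisfied.

q0=F, q1=T, q2=T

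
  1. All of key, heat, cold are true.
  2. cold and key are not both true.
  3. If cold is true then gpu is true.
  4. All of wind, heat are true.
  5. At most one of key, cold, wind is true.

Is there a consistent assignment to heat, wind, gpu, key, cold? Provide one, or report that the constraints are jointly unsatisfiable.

UNSATISFIABLE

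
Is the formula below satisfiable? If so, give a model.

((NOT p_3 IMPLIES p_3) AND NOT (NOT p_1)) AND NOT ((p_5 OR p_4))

p_1 = True, p_3 = True, p_4 = False, p_5 = False

  (NOT p_3 IMPLIES p_3) AND NOT (NOT p_1) = True
    NOT p_3 IMPLIES p_3 = True
      NOT p_3 = False
    NOT (NOT p_1) = True
      NOT p_1 = False
  NOT ((p_5 OR p_4)) = True
    p_5 OR p_4 = False
Both conjuncts True, so the formula holds.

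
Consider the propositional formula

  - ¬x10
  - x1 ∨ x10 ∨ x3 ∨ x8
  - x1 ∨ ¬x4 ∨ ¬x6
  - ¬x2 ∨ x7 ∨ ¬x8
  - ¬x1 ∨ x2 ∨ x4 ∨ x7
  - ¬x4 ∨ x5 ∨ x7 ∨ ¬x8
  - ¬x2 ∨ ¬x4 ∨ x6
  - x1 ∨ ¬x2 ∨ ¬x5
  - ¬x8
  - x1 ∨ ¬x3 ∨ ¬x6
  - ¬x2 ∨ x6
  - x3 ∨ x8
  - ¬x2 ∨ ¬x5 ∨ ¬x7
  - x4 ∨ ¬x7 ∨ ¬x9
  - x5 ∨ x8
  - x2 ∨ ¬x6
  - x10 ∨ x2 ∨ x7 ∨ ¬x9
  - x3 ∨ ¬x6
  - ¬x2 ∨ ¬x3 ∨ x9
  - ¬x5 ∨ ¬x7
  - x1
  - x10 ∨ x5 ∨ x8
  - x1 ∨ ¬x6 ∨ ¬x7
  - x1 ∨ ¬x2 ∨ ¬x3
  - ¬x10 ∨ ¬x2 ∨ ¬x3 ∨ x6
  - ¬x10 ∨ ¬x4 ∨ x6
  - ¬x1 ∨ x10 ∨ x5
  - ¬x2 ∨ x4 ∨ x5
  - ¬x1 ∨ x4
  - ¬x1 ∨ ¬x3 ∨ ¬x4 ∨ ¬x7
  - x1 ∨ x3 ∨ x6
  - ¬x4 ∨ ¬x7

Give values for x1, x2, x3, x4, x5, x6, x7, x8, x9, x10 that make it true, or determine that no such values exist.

x1=T, x2=T, x3=T, x4=T, x5=T, x6=T, x7=F, x8=F, x9=T, x10=F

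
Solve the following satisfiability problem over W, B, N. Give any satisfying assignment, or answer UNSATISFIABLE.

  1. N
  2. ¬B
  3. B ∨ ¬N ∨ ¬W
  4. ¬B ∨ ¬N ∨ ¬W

W=F, B=F, N=T

Unit clause (N) forces N = True.
Unit clause (¬B) forces B = False.
In (B ∨ ¬N ∨ ¬W) only ¬W is left, so W = False.
Check each clause:
  (N): N holds.
  (¬B): ¬B holds.
  (B ∨ ¬N ∨ ¬W): ¬W holds.
  (¬B ∨ ¬N ∨ ¬W): ¬B holds.
All clauses satisfied.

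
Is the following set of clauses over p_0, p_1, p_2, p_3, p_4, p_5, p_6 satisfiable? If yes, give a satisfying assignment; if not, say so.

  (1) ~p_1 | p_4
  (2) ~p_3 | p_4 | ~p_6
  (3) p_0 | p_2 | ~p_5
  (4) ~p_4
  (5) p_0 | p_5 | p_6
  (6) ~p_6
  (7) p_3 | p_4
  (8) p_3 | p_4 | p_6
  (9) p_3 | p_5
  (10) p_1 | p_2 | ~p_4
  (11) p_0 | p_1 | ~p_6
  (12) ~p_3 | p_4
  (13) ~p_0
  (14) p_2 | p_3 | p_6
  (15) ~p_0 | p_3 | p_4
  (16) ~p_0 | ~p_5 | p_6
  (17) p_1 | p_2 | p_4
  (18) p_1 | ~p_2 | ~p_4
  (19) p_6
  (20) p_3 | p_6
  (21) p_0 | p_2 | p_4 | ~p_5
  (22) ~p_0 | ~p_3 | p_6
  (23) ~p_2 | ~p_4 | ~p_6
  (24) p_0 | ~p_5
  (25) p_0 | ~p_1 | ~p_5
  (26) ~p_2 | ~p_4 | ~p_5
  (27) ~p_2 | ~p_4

No satisfying assignment exists.

Case p_6 = True:
  Clause (~p_6) is falsified — contradiction.
Case p_6 = False:
  Clause (p_6) is falsified — contradiction.
Both cases fail, so the formula is unsatisfiable.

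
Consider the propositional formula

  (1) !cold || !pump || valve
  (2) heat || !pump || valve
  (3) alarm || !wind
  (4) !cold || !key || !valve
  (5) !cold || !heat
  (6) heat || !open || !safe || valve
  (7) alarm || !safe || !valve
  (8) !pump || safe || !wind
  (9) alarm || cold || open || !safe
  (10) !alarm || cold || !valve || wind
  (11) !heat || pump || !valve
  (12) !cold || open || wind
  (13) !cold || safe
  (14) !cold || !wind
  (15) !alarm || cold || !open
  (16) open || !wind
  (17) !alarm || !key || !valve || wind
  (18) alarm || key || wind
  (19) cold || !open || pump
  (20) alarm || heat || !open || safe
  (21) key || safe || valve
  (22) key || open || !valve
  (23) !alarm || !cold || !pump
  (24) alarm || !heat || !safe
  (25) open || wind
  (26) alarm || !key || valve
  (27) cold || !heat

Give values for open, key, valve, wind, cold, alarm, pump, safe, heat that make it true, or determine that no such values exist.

open=T, key=F, valve=T, wind=F, cold=T, alarm=T, pump=F, safe=T, heat=F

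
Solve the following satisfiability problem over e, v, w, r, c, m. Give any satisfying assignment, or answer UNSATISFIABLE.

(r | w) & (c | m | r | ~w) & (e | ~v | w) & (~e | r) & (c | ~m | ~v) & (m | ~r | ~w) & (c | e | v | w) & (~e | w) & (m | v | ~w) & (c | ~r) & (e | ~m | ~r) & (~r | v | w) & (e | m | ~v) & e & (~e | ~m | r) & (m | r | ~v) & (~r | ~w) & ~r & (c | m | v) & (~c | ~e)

No satisfying assignment exists.

Case e = True:
  (~e | r) forces r = True.
  Clause (~r) is falsified — contradiction.
Case e = False:
  Clause (e) is falsified — contradiction.
Both cases fail, so the formula is unsatisfiable.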